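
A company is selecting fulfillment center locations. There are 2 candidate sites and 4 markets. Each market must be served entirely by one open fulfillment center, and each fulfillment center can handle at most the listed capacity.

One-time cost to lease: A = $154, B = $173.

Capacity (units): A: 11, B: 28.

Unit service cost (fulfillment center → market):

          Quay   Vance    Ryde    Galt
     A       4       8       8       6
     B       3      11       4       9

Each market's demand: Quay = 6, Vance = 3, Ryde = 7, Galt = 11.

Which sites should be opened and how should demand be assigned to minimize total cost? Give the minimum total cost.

Minimum total cost: 351

Open {B}: Quay→B 3·6=18, Vance→B 11·3=33, Ryde→B 4·7=28, Galt→B 9·11=99.
Loads: B carries 27/28. Service 178; fixed 173; total 351.
Next best feasible plan costs 472.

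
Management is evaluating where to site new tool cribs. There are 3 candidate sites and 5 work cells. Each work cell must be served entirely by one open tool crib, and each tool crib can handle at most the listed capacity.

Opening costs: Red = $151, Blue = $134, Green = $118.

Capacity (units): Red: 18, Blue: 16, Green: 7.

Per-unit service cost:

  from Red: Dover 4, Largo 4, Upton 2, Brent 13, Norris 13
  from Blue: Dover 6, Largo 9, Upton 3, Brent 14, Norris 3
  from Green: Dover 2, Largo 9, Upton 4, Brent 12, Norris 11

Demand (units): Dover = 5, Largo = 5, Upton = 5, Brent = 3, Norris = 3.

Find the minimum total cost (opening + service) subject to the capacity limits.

Open {Blue, Green}: Dover→Green 2·5=10, Largo→Blue 9·5=45, Upton→Blue 3·5=15, Brent→Blue 14·3=42, Norris→Blue 3·3=9.
Loads: Blue carries 16/16, Green carries 5/7. Service 121; fixed 252; total 373.
Next best feasible plan costs 383.

Minimum total cost: 373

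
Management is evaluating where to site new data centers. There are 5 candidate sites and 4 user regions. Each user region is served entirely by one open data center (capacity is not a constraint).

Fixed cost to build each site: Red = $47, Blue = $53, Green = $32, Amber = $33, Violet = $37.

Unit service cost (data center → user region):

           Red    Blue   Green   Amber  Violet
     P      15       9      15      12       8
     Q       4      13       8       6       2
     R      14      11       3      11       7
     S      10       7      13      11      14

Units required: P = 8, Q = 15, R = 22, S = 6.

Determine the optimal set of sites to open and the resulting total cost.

Open Green and Violet; minimum total cost 307.

For any fixed open set, each user region goes to its cheapest open site; total = fixed + service.
{Green, Violet}: P→Violet 8·8=64, Q→Violet 2·15=30, R→Green 3·22=66, S→Green 13·6=78. Service 238; fixed 69; total 307.
{Blue, Green, Violet}: P→Violet 8·8=64, Q→Violet 2·15=30, R→Green 3·22=66, S→Blue 7·6=42. Service 202; fixed 122; total 324.
{Green, Amber, Violet}: service 226 + fixed 102 = 328
{Red, Blue, Green, Amber, Violet}: P→Violet 8·8=64, Q→Violet 2·15=30, R→Green 3·22=66, S→Blue 7·6=42. Service 202; fixed 202; total 404.
No other subset beats 307.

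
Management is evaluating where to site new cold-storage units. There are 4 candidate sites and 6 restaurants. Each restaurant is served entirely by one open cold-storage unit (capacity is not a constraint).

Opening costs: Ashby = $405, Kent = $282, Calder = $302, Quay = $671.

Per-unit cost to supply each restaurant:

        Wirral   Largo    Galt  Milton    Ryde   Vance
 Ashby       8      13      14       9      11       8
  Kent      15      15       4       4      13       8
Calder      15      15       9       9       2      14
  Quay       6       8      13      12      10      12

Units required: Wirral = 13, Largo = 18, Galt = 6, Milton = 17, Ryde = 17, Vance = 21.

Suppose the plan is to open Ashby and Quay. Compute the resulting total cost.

Each restaurant is assigned to its cheapest site among the open ones.
{Ashby, Quay}: Wirral→Quay 6·13=78, Largo→Quay 8·18=144, Galt→Quay 13·6=78, Milton→Ashby 9·17=153, Ryde→Quay 10·17=170, Vance→Ashby 8·21=168. Service 791; fixed 1076; total 1867.

Total cost: 1867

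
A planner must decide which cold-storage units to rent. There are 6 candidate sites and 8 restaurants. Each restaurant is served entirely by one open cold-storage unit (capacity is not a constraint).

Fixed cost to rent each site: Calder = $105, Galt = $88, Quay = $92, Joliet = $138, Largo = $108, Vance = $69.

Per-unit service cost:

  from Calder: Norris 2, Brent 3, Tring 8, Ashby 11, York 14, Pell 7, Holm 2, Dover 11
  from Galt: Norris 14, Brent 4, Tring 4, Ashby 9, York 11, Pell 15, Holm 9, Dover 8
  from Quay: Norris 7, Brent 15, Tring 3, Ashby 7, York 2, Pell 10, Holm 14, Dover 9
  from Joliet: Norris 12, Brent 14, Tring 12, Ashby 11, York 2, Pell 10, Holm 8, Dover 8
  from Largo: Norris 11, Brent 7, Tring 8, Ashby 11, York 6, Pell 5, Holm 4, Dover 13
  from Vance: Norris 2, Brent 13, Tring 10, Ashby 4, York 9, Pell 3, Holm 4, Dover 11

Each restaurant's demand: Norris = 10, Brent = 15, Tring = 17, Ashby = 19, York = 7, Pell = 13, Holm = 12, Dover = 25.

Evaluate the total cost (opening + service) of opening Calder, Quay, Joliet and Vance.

Each restaurant is assigned to its cheapest site among the open ones.
{Calder, Quay, Joliet, Vance}: Norris→Calder 2·10=20, Brent→Calder 3·15=45, Tring→Quay 3·17=51, Ashby→Vance 4·19=76, York→Quay 2·7=14, Pell→Vance 3·13=39, Holm→Calder 2·12=24, Dover→Joliet 8·25=200. Service 469; fixed 404; total 873.

Total cost: 873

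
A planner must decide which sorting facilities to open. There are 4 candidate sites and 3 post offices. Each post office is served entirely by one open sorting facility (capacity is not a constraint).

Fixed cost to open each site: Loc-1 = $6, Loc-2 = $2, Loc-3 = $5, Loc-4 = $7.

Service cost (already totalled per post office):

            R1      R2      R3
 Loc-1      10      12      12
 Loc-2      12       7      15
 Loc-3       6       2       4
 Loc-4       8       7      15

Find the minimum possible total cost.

For any fixed open set, each post office goes to its cheapest open site; total = fixed + service.
{Loc-3}: R1→Loc-3 6, R2→Loc-3 2, R3→Loc-3 4. Service 12; fixed 5; total 17.
{Loc-2, Loc-3}: R1→Loc-3 6, R2→Loc-3 2, R3→Loc-3 4. Service 12; fixed 7; total 19.
{Loc-1, Loc-3}: service 12 + fixed 11 = 23
{Loc-1, Loc-2, Loc-3, Loc-4}: R1→Loc-3 6, R2→Loc-3 2, R3→Loc-3 4. Service 12; fixed 20; total 32.
No other subset beats 17.

Minimum total cost: 17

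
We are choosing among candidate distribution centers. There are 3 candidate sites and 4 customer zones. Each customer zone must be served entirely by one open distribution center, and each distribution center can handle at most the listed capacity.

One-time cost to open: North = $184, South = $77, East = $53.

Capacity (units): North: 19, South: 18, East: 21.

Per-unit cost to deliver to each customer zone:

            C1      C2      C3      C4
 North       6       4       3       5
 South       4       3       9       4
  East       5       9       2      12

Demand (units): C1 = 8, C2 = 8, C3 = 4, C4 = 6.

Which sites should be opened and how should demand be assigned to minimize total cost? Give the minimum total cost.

Minimum total cost: 226

Open {South, East}: C1→East 5·8=40, C2→South 3·8=24, C3→East 2·4=8, C4→South 4·6=24.
Loads: South carries 14/18, East carries 12/21. Service 96; fixed 130; total 226.
Next best feasible plan costs 254.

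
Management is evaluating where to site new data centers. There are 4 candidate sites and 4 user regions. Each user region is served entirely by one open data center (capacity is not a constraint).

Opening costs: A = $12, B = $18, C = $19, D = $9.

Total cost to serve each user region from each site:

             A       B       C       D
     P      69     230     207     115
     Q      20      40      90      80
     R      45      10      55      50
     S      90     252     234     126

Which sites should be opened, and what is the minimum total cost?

Open A and B; minimum total cost 219.

For any fixed open set, each user region goes to its cheapest open site; total = fixed + service.
{A, B}: P→A 69, Q→A 20, R→B 10, S→A 90. Service 189; fixed 30; total 219.
{A, B, D}: service 189 + fixed 39 = 228
{A}: service 224 + fixed 12 = 236
{A, B, C, D}: service 189 + fixed 58 = 247
No other subset beats 219.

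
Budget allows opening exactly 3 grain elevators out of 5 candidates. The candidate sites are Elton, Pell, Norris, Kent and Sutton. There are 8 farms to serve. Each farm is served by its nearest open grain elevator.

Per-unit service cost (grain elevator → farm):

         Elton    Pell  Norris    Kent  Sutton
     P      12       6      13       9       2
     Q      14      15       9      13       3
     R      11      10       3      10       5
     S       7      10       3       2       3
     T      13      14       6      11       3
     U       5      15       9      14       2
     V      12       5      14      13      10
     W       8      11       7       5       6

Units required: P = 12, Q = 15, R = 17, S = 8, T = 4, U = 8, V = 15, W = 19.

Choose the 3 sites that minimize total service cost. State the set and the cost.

Choose Pell, Norris and Sutton; total service cost 361.

With exactly 3 open, each farm uses its cheapest among the chosen.
{Pell, Norris, Sutton}: P→Sutton 2·12=24, Q→Sutton 3·15=45, R→Norris 3·17=51, S→Norris 3·8=24, T→Sutton 3·4=12, U→Sutton 2·8=16, V→Pell 5·15=75, W→Sutton 6·19=114. Service cost 361.
{Pell, Kent, Sutton}: service cost 368
{Elton, Pell, Sutton}: service cost 395
Among all 10 size-3 choices, {Pell, Norris, Sutton} is lowest.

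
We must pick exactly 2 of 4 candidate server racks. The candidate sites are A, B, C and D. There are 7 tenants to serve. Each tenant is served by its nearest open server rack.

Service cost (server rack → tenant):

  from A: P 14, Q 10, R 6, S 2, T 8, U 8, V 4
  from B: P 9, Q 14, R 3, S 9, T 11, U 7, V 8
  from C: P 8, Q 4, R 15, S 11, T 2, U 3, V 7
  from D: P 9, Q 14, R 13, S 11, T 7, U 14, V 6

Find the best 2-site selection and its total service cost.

Choose A and C; total service cost 29.

With exactly 2 open, each tenant uses its cheapest among the chosen.
{A, C}: P→C 8, Q→C 4, R→A 6, S→A 2, T→C 2, U→C 3, V→A 4. Service cost 29.
{B, C}: service cost 36
{A, B}: service cost 43
Among all 6 size-2 choices, {A, C} is lowest.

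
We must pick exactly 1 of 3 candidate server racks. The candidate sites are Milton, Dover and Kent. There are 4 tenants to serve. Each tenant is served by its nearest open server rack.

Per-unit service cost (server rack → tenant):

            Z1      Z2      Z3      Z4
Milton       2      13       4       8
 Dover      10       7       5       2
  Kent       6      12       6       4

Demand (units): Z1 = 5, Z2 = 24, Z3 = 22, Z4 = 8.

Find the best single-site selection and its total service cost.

With exactly 1 open, each tenant uses its cheapest among the chosen.
{Dover}: Z1→Dover 10·5=50, Z2→Dover 7·24=168, Z3→Dover 5·22=110, Z4→Dover 2·8=16. Service cost 344.
{Milton}: service cost 474
{Kent}: service cost 482
Among all 3 size-1 choices, {Dover} is lowest.

Choose Dover only; total service cost 344.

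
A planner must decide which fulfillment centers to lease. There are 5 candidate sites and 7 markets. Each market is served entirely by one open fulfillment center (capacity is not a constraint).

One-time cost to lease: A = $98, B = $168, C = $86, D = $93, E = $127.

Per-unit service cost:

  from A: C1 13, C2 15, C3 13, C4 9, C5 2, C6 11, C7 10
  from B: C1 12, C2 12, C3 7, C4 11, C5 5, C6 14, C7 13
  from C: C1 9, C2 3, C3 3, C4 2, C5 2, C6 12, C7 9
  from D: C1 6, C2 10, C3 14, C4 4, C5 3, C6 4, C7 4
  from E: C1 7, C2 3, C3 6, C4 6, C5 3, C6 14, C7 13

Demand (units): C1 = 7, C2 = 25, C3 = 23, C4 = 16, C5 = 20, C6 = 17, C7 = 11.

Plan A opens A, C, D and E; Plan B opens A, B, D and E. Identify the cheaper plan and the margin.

Plan A: {A, C, D, E}: C1→D 6·7=42, C2→C 3·25=75, C3→C 3·23=69, C4→C 2·16=32, C5→A 2·20=40, C6→D 4·17=68, C7→D 4·11=44. Service 370; fixed 404; total 774.
Plan B: {A, B, D, E}: C1→D 6·7=42, C2→E 3·25=75, C3→E 6·23=138, C4→D 4·16=64, C5→A 2·20=40, C6→D 4·17=68, C7→D 4·11=44. Service 471; fixed 486; total 957.
Difference: |774 − 957| = 183.

Plan A is cheaper by 183.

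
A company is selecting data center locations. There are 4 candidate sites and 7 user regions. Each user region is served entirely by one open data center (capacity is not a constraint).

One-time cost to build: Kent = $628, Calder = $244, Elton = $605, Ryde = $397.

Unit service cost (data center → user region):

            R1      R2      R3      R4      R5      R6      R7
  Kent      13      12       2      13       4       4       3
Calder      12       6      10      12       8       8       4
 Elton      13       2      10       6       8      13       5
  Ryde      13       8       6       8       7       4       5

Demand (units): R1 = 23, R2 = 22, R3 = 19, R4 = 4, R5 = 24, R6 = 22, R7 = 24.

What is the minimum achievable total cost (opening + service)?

For any fixed open set, each user region goes to its cheapest open site; total = fixed + service.
{Calder}: R1→Calder 12·23=276, R2→Calder 6·22=132, R3→Calder 10·19=190, R4→Calder 12·4=48, R5→Calder 8·24=192, R6→Calder 8·22=176, R7→Calder 4·24=96. Service 1110; fixed 244; total 1354.
{Ryde}: service 997 + fixed 397 = 1394
{Kent}: service 909 + fixed 628 = 1537
{Kent, Calder, Elton, Ryde}: R1→Calder 12·23=276, R2→Elton 2·22=44, R3→Kent 2·19=38, R4→Elton 6·4=24, R5→Kent 4·24=96, R6→Kent 4·22=88, R7→Kent 3·24=72. Service 638; fixed 1874; total 2512.
No other subset beats 1354.

Minimum total cost: 1354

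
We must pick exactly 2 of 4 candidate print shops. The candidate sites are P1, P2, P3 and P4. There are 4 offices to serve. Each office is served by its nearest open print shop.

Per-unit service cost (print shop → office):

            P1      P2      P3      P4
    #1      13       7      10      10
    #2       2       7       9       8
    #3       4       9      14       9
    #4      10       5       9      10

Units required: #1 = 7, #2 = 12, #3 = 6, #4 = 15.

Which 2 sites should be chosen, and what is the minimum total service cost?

With exactly 2 open, each office uses its cheapest among the chosen.
{P1, P2}: #1→P2 7·7=49, #2→P1 2·12=24, #3→P1 4·6=24, #4→P2 5·15=75. Service cost 172.
{P1, P3}: service cost 253
{P2, P3}: service cost 262
Among all 6 size-2 choices, {P1, P2} is lowest.

Choose P1 and P2; total service cost 172.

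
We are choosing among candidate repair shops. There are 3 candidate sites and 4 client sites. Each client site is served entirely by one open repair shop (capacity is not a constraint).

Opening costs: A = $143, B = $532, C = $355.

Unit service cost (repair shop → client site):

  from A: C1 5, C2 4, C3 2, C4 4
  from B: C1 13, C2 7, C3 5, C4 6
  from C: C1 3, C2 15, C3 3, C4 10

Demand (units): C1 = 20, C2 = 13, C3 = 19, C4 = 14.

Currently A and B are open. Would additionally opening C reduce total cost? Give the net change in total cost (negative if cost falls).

Current service cost with {A, B}: 246.
Adding C: each client site re-picks its cheapest; new service cost 206, saving 40.
Extra fixed cost: 355. Net change = 355 − 40 = 315.
(Totals: 921 → 1236.)

No — net change +315 (cost rises by 315).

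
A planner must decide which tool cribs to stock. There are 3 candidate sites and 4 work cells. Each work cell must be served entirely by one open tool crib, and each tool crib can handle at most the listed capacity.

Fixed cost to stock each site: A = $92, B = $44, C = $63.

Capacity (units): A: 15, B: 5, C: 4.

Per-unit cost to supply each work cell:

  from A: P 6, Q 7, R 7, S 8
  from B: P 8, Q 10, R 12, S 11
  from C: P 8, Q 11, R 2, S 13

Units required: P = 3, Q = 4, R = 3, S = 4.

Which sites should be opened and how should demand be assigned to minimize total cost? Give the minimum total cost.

Open {A}: P→A 6·3=18, Q→A 7·4=28, R→A 7·3=21, S→A 8·4=32.
Loads: A carries 14/15. Service 99; fixed 92; total 191.
Next best feasible plan costs 235.

Minimum total cost: 191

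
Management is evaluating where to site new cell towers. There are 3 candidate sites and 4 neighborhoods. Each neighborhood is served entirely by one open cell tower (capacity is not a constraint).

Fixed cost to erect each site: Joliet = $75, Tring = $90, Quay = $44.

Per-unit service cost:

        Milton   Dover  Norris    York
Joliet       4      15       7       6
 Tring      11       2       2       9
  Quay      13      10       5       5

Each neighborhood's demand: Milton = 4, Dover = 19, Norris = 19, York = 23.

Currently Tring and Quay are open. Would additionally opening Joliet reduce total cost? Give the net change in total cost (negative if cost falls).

No — net change +47 (cost rises by 47).

Current service cost with {Tring, Quay}: 235.
Adding Joliet: each neighborhood re-picks its cheapest; new service cost 207, saving 28.
Extra fixed cost: 75. Net change = 75 − 28 = 47.
(Totals: 369 → 416.)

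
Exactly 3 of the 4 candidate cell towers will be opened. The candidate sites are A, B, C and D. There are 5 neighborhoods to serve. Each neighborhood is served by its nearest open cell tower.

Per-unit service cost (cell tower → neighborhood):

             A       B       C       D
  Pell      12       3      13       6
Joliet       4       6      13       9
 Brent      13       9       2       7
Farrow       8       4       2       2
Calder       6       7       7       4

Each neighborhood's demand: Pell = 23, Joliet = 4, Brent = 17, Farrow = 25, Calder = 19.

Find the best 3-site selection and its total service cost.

With exactly 3 open, each neighborhood uses its cheapest among the chosen.
{B, C, D}: Pell→B 3·23=69, Joliet→B 6·4=24, Brent→C 2·17=34, Farrow→C 2·25=50, Calder→D 4·19=76. Service cost 253.
{A, B, C}: service cost 283
{A, C, D}: service cost 314
Among all 4 size-3 choices, {B, C, D} is lowest.

Choose B, C and D; total service cost 253.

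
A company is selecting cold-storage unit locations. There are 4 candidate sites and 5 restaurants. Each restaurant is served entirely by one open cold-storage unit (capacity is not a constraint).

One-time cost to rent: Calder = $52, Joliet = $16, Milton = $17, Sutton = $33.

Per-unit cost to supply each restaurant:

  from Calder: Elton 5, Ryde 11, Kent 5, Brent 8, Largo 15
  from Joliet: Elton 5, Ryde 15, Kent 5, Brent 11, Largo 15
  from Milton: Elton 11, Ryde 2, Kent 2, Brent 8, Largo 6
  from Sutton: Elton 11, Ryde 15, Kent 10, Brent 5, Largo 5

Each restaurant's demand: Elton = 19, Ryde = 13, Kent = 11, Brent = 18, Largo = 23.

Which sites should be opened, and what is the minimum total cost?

For any fixed open set, each restaurant goes to its cheapest open site; total = fixed + service.
{Joliet, Milton, Sutton}: Elton→Joliet 5·19=95, Ryde→Milton 2·13=26, Kent→Milton 2·11=22, Brent→Sutton 5·18=90, Largo→Sutton 5·23=115. Service 348; fixed 66; total 414.
{Calder, Milton, Sutton}: Elton→Calder 5·19=95, Ryde→Milton 2·13=26, Kent→Milton 2·11=22, Brent→Sutton 5·18=90, Largo→Sutton 5·23=115. Service 348; fixed 102; total 450.
{Joliet, Milton}: service 425 + fixed 33 = 458
{Calder, Joliet, Milton, Sutton}: service 348 + fixed 118 = 466
No other subset beats 414.

Open Joliet, Milton and Sutton; minimum total cost 414.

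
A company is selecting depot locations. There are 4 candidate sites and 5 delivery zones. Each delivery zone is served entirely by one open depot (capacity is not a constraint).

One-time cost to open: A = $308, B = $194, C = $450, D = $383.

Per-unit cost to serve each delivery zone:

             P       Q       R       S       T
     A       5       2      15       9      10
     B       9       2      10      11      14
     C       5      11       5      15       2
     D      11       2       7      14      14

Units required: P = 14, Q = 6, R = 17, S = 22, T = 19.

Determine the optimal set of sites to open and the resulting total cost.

Open B only; minimum total cost 1010.

For any fixed open set, each delivery zone goes to its cheapest open site; total = fixed + service.
{B}: P→B 9·14=126, Q→B 2·6=12, R→B 10·17=170, S→B 11·22=242, T→B 14·19=266. Service 816; fixed 194; total 1010.
{A}: service 725 + fixed 308 = 1033
{C}: P→C 5·14=70, Q→C 11·6=66, R→C 5·17=85, S→C 15·22=330, T→C 2·19=38. Service 589; fixed 450; total 1039.
{A, B, C, D}: P→A 5·14=70, Q→A 2·6=12, R→C 5·17=85, S→A 9·22=198, T→C 2·19=38. Service 403; fixed 1335; total 1738.
No other subset beats 1010.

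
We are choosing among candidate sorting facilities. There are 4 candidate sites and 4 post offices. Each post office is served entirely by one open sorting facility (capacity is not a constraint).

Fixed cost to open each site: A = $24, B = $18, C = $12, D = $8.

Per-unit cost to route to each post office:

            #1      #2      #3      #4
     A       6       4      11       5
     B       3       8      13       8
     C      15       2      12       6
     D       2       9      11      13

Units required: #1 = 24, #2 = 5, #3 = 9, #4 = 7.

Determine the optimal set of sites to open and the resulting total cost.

For any fixed open set, each post office goes to its cheapest open site; total = fixed + service.
{C, D}: #1→D 2·24=48, #2→C 2·5=10, #3→D 11·9=99, #4→C 6·7=42. Service 199; fixed 20; total 219.
{A, D}: #1→D 2·24=48, #2→A 4·5=20, #3→A 11·9=99, #4→A 5·7=35. Service 202; fixed 32; total 234.
{A, C, D}: #1→D 2·24=48, #2→C 2·5=10, #3→A 11·9=99, #4→A 5·7=35. Service 192; fixed 44; total 236.
{A, B, C, D}: #1→D 2·24=48, #2→C 2·5=10, #3→A 11·9=99, #4→A 5·7=35. Service 192; fixed 62; total 254.
No other subset beats 219.

Open C and D; minimum total cost 219.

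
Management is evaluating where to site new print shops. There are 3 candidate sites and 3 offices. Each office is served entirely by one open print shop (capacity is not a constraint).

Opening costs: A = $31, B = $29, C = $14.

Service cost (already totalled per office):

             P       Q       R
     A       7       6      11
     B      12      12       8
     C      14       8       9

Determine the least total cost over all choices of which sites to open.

Minimum total cost: 45

For any fixed open set, each office goes to its cheapest open site; total = fixed + service.
{C}: P→C 14, Q→C 8, R→C 9. Service 31; fixed 14; total 45.
{A}: P→A 7, Q→A 6, R→A 11. Service 24; fixed 31; total 55.
{B}: service 32 + fixed 29 = 61
{A, B, C}: service 21 + fixed 74 = 95
No other subset beats 45.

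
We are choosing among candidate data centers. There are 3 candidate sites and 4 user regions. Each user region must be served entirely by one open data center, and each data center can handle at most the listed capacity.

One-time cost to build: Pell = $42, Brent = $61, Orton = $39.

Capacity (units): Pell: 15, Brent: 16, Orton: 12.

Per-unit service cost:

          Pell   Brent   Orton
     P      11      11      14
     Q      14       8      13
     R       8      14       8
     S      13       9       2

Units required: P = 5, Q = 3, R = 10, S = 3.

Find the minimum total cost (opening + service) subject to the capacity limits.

Open {Pell, Orton}: P→Pell 11·5=55, Q→Orton 13·3=39, R→Pell 8·10=80, S→Orton 2·3=6.
Loads: Pell carries 15/15, Orton carries 6/12. Service 180; fixed 81; total 261.
Next best feasible plan costs 276.

Minimum total cost: 261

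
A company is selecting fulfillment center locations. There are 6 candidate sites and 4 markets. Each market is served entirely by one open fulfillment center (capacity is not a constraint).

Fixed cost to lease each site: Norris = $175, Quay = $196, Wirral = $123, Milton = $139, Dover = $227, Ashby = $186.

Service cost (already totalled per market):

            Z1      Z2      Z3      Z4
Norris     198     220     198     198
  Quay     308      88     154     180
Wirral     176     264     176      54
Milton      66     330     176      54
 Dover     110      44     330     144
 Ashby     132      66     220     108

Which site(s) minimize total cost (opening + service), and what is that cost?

Open Milton and Ashby; minimum total cost 687.

For any fixed open set, each market goes to its cheapest open site; total = fixed + service.
{Milton, Ashby}: Z1→Milton 66, Z2→Ashby 66, Z3→Milton 176, Z4→Milton 54. Service 362; fixed 325; total 687.
{Quay, Milton}: service 362 + fixed 335 = 697
{Milton, Dover}: Z1→Milton 66, Z2→Dover 44, Z3→Milton 176, Z4→Milton 54. Service 340; fixed 366; total 706.
{Norris, Quay, Wirral, Milton, Dover, Ashby}: Z1→Milton 66, Z2→Dover 44, Z3→Quay 154, Z4→Wirral 54. Service 318; fixed 1046; total 1364.
No other subset beats 687.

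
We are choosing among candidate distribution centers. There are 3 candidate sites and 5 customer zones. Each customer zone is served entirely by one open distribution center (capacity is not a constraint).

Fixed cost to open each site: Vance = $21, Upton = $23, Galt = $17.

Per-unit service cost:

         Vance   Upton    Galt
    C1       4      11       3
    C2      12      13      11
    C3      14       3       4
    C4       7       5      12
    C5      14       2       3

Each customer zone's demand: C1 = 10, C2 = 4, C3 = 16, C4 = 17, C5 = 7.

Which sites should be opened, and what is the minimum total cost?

Open Upton and Galt; minimum total cost 261.

For any fixed open set, each customer zone goes to its cheapest open site; total = fixed + service.
{Upton, Galt}: C1→Galt 3·10=30, C2→Galt 11·4=44, C3→Upton 3·16=48, C4→Upton 5·17=85, C5→Upton 2·7=14. Service 221; fixed 40; total 261.
{Vance, Upton}: service 235 + fixed 44 = 279
{Vance, Upton, Galt}: service 221 + fixed 61 = 282
{Galt}: service 363 + fixed 17 = 380
(All 7 nonempty subsets were checked; Upton and Galt is lowest.)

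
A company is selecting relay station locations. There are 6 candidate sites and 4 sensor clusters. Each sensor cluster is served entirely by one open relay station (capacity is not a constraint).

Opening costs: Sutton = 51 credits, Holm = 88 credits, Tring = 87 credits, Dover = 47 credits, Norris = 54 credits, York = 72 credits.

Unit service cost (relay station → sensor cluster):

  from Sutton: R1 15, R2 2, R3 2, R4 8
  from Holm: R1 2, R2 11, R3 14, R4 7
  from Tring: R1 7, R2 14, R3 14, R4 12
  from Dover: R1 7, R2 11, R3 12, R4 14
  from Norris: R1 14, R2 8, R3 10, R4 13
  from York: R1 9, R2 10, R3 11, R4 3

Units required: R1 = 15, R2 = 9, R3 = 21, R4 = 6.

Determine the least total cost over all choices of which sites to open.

For any fixed open set, each sensor cluster goes to its cheapest open site; total = fixed + service.
{Sutton, Holm}: R1→Holm 2·15=30, R2→Sutton 2·9=18, R3→Sutton 2·21=42, R4→Holm 7·6=42. Service 132; fixed 139; total 271.
{Sutton, Dover}: R1→Dover 7·15=105, R2→Sutton 2·9=18, R3→Sutton 2·21=42, R4→Sutton 8·6=48. Service 213; fixed 98; total 311.
{Sutton, Holm, Dover}: service 132 + fixed 186 = 318
{Sutton, Holm, Tring, Dover, Norris, York}: service 108 + fixed 399 = 507
No other subset beats 271.

Minimum total cost: 271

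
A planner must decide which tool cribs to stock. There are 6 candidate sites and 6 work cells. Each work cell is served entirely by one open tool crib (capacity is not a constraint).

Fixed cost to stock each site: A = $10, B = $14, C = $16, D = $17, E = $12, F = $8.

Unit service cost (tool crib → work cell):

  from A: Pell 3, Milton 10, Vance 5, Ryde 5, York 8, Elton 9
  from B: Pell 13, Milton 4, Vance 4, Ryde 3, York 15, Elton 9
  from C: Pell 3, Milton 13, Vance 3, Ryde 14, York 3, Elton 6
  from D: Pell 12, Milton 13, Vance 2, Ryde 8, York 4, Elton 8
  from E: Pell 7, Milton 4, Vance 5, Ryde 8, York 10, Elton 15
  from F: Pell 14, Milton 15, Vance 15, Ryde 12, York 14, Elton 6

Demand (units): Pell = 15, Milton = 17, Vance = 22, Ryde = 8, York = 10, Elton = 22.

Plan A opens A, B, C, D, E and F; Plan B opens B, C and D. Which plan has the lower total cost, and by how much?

Plan A: {A, B, C, D, E, F}: Pell→A 3·15=45, Milton→B 4·17=68, Vance→D 2·22=44, Ryde→B 3·8=24, York→C 3·10=30, Elton→C 6·22=132. Service 343; fixed 77; total 420.
Plan B: {B, C, D}: Pell→C 3·15=45, Milton→B 4·17=68, Vance→D 2·22=44, Ryde→B 3·8=24, York→C 3·10=30, Elton→C 6·22=132. Service 343; fixed 47; total 390.
Difference: |420 − 390| = 30.

Plan B is cheaper by 30.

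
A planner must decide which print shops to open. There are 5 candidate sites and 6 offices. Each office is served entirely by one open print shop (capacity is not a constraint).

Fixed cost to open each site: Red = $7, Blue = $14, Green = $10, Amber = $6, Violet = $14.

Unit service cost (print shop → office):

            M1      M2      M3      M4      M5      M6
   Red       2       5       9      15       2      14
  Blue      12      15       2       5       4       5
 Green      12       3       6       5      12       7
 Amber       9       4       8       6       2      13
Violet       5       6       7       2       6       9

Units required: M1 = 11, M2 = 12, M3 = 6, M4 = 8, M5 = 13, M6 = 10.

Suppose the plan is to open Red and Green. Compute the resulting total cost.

Total cost: 247

Each office is assigned to its cheapest site among the open ones.
{Red, Green}: M1→Red 2·11=22, M2→Green 3·12=36, M3→Green 6·6=36, M4→Green 5·8=40, M5→Red 2·13=26, M6→Green 7·10=70. Service 230; fixed 17; total 247.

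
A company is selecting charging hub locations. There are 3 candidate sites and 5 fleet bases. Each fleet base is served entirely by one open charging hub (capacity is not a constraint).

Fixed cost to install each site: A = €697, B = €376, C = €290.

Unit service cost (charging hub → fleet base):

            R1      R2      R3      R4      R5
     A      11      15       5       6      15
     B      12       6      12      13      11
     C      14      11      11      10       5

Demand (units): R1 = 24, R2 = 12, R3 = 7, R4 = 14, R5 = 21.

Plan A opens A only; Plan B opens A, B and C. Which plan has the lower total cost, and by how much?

Plan A is cheaper by 348.

Plan A: {A}: R1→A 11·24=264, R2→A 15·12=180, R3→A 5·7=35, R4→A 6·14=84, R5→A 15·21=315. Service 878; fixed 697; total 1575.
Plan B: {A, B, C}: R1→A 11·24=264, R2→B 6·12=72, R3→A 5·7=35, R4→A 6·14=84, R5→C 5·21=105. Service 560; fixed 1363; total 1923.
Difference: |1575 − 1923| = 348.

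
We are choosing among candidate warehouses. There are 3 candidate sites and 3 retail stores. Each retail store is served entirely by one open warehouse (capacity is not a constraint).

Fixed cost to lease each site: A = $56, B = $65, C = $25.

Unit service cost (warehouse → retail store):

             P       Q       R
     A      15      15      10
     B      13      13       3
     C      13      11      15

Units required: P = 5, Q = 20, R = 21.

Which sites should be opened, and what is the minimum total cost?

Open B and C; minimum total cost 438.

For any fixed open set, each retail store goes to its cheapest open site; total = fixed + service.
{B, C}: P→B 13·5=65, Q→C 11·20=220, R→B 3·21=63. Service 348; fixed 90; total 438.
{B}: service 388 + fixed 65 = 453
{A, B, C}: P→B 13·5=65, Q→C 11·20=220, R→B 3·21=63. Service 348; fixed 146; total 494.
{C}: P→C 13·5=65, Q→C 11·20=220, R→C 15·21=315. Service 600; fixed 25; total 625.
No other subset beats 438.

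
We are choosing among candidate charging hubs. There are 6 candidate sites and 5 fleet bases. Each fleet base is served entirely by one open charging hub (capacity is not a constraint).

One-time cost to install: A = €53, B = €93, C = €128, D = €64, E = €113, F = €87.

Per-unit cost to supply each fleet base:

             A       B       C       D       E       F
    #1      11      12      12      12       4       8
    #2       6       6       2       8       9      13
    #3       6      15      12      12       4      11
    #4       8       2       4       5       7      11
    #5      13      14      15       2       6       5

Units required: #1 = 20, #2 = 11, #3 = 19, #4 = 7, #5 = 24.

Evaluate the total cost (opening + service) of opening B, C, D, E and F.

Each fleet base is assigned to its cheapest site among the open ones.
{B, C, D, E, F}: #1→E 4·20=80, #2→C 2·11=22, #3→E 4·19=76, #4→B 2·7=14, #5→D 2·24=48. Service 240; fixed 485; total 725.

Total cost: 725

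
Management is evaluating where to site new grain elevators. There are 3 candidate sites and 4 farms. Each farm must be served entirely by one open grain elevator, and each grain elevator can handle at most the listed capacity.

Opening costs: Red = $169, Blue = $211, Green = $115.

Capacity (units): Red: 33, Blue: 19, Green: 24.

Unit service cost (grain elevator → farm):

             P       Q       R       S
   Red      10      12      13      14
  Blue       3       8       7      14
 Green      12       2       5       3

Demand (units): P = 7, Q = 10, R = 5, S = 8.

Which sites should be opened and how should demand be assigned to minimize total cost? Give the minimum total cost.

Open {Blue, Green}: P→Blue 3·7=21, Q→Green 2·10=20, R→Green 5·5=25, S→Green 3·8=24.
Loads: Blue carries 7/19, Green carries 23/24. Service 90; fixed 326; total 416.
Next best feasible plan costs 423.

Minimum total cost: 416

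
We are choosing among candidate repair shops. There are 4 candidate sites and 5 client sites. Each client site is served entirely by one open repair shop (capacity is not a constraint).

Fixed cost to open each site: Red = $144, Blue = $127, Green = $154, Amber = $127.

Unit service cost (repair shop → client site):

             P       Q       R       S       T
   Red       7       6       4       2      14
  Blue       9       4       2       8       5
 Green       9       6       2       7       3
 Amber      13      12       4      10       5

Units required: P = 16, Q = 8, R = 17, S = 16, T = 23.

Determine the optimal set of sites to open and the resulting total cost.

Open Green only; minimum total cost 561.

For any fixed open set, each client site goes to its cheapest open site; total = fixed + service.
{Green}: P→Green 9·16=144, Q→Green 6·8=48, R→Green 2·17=34, S→Green 7·16=112, T→Green 3·23=69. Service 407; fixed 154; total 561.
{Blue}: P→Blue 9·16=144, Q→Blue 4·8=32, R→Blue 2·17=34, S→Blue 8·16=128, T→Blue 5·23=115. Service 453; fixed 127; total 580.
{Red, Green}: service 295 + fixed 298 = 593
{Red, Blue, Green, Amber}: service 279 + fixed 552 = 831
No other subset beats 561.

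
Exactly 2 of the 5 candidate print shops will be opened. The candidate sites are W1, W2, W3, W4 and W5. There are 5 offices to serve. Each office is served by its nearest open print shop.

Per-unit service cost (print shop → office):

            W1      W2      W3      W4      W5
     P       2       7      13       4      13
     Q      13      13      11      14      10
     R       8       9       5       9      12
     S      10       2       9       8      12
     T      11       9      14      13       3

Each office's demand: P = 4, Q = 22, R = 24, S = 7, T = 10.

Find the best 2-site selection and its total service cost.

Choose W3 and W5; total service cost 485.

With exactly 2 open, each office uses its cheapest among the chosen.
{W3, W5}: P→W3 13·4=52, Q→W5 10·22=220, R→W3 5·24=120, S→W3 9·7=63, T→W5 3·10=30. Service cost 485.
{W2, W3}: service cost 494
{W2, W5}: service cost 508
Among all 10 size-2 choices, {W3, W5} is lowest.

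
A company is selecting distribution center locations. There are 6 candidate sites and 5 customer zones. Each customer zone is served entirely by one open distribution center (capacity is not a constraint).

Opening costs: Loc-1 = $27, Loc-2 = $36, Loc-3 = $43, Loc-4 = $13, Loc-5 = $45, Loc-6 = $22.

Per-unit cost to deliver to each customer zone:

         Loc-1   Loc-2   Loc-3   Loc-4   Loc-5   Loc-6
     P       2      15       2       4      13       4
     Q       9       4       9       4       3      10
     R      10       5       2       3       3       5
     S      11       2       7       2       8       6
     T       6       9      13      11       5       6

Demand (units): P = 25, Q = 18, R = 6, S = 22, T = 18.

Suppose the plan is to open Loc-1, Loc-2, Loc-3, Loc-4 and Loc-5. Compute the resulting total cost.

Each customer zone is assigned to its cheapest site among the open ones.
{Loc-1, Loc-2, Loc-3, Loc-4, Loc-5}: P→Loc-1 2·25=50, Q→Loc-5 3·18=54, R→Loc-3 2·6=12, S→Loc-2 2·22=44, T→Loc-5 5·18=90. Service 250; fixed 164; total 414.

Total cost: 414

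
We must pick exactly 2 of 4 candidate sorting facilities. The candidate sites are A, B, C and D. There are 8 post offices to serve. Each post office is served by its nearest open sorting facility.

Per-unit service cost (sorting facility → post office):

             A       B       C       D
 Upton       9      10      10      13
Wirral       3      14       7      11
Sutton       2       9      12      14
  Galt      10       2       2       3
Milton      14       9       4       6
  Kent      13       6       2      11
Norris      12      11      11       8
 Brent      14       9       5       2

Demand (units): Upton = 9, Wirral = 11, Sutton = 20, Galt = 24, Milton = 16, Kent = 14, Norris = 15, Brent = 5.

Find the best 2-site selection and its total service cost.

With exactly 2 open, each post office uses its cheapest among the chosen.
{A, C}: Upton→A 9·9=81, Wirral→A 3·11=33, Sutton→A 2·20=40, Galt→C 2·24=48, Milton→C 4·16=64, Kent→C 2·14=28, Norris→C 11·15=165, Brent→C 5·5=25. Service cost 484.
{A, D}: service cost 606
{A, B}: service cost 640
Among all 6 size-2 choices, {A, C} is lowest.

Choose A and C; total service cost 484.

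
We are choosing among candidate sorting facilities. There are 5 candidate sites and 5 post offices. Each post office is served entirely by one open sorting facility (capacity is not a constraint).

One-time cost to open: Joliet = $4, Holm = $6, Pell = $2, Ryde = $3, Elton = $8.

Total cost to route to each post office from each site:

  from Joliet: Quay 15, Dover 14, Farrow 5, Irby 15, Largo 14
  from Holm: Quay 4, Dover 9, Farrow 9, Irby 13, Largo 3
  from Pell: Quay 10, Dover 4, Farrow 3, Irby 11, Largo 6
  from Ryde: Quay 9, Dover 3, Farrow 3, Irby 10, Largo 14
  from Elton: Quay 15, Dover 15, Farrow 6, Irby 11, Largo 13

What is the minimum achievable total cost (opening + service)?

Minimum total cost: 32

For any fixed open set, each post office goes to its cheapest open site; total = fixed + service.
{Holm, Ryde}: Quay→Holm 4, Dover→Ryde 3, Farrow→Ryde 3, Irby→Ryde 10, Largo→Holm 3. Service 23; fixed 9; total 32.
{Holm, Pell}: Quay→Holm 4, Dover→Pell 4, Farrow→Pell 3, Irby→Pell 11, Largo→Holm 3. Service 25; fixed 8; total 33.
{Holm, Pell, Ryde}: service 23 + fixed 11 = 34
{Joliet, Holm, Pell, Ryde, Elton}: service 23 + fixed 23 = 46
No other subset beats 32.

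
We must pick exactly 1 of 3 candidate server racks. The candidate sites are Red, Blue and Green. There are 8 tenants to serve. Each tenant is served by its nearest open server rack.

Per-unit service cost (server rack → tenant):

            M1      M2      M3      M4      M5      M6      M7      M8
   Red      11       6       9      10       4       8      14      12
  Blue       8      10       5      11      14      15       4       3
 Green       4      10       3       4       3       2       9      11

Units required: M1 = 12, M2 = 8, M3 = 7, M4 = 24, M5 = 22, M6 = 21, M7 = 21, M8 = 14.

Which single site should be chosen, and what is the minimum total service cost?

Choose Green only; total service cost 696.

With exactly 1 open, each tenant uses its cheapest among the chosen.
{Green}: M1→Green 4·12=48, M2→Green 10·8=80, M3→Green 3·7=21, M4→Green 4·24=96, M5→Green 3·22=66, M6→Green 2·21=42, M7→Green 9·21=189, M8→Green 11·14=154. Service cost 696.
{Red}: service cost 1201
{Blue}: service cost 1224
Among all 3 size-1 choices, {Green} is lowest.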